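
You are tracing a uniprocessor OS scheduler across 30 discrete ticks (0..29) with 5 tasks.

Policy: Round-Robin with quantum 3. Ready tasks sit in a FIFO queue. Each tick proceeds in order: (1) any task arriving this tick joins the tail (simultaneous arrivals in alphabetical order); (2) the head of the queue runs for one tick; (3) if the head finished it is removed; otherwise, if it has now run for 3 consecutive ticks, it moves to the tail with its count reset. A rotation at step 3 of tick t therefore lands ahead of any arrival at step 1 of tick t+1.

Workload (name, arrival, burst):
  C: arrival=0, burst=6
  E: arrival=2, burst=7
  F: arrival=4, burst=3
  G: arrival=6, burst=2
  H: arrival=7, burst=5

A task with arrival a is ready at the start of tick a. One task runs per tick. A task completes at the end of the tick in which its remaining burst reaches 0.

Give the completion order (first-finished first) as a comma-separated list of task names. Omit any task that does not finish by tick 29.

t=0: queue=[C] q_used=0 → run C
t=1: queue=[C] q_used=1 → run C
t=2: queue=[C,E] q_used=2 → run C
t=3: queue=[E,C] q_used=0 → run E
t=4: queue=[E,C,F] q_used=1 → run E
t=5: queue=[E,C,F] q_used=2 → run E
t=6: queue=[C,F,E,G] q_used=0 → run C
t=7: queue=[C,F,E,G,H] q_used=1 → run C
t=8: queue=[C,F,E,G,H] q_used=2 → run C
t=9: queue=[F,E,G,H] q_used=0 → run F
t=10: queue=[F,E,G,H] q_used=1 → run F
t=11: queue=[F,E,G,H] q_used=2 → run F
t=12: queue=[E,G,H] q_used=0 → run E
t=13: queue=[E,G,H] q_used=1 → run E
t=14: queue=[E,G,H] q_used=2 → run E
t=15: queue=[G,H,E] q_used=0 → run G
t=16: queue=[G,H,E] q_used=1 → run G
t=17: queue=[H,E] q_used=0 → run H
t=18: queue=[H,E] q_used=1 → run H
t=19: queue=[H,E] q_used=2 → run H
t=20: queue=[E,H] q_used=0 → run E
t=21: queue=[H] q_used=0 → run H
t=22: queue=[H] q_used=1 → run H
t=23: (idle)
t=24: (idle)
t=25: (idle)
t=26: (idle)
t=27: (idle)
t=28: (idle)
t=29: (idle)

completion order = C, F, G, E, H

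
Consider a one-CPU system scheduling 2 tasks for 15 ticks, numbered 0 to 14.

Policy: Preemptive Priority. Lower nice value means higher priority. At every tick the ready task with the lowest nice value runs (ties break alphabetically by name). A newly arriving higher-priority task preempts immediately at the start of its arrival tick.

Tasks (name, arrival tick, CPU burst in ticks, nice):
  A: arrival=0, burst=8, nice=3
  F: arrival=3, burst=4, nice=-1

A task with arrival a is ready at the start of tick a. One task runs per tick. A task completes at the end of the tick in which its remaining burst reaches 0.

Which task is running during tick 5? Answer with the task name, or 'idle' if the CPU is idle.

t=0: ready={A} → run A
t=1: ready={A} → run A
t=2: ready={A} → run A
t=3: ready={A,F} → run F
t=4: ready={A,F} → run F
t=5: ready={A,F} → run F
t=6: ready={A,F} → run F
t=7: ready={A} → run A
t=8: ready={A} → run A
t=9: ready={A} → run A
t=10: ready={A} → run A
t=11: ready={A} → run A
t=12: (idle)
t=13: (idle)
t=14: (idle)

running at tick 5 = F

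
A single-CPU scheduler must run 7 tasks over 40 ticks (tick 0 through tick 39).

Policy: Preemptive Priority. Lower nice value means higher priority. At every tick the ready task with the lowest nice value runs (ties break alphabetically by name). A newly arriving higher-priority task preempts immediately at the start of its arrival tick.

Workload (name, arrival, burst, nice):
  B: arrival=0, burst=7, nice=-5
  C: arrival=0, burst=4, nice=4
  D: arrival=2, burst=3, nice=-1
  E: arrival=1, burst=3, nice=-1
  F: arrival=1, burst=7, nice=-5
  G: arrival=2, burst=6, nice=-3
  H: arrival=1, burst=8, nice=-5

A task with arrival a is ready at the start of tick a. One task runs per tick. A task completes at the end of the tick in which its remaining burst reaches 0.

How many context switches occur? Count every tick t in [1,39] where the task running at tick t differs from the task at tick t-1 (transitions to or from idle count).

context switches = 7

t=0: ready={B,C} → run B
t=1: ready={B,C,E,F,H} → run B
t=2: ready={B,C,D,E,F,G,H} → run B
t=3: ready={B,C,D,E,F,G,H} → run B
t=4: ready={B,C,D,E,F,G,H} → run B
t=5: ready={B,C,D,E,F,G,H} → run B
t=6: ready={B,C,D,E,F,G,H} → run B
t=7: ready={C,D,E,F,G,H} → run F
t=8: ready={C,D,E,F,G,H} → run F
t=9: ready={C,D,E,F,G,H} → run F
t=10: ready={C,D,E,F,G,H} → run F
t=11: ready={C,D,E,F,G,H} → run F
t=12: ready={C,D,E,F,G,H} → run F
t=13: ready={C,D,E,F,G,H} → run F
t=14: ready={C,D,E,G,H} → run H
t=15: ready={C,D,E,G,H} → run H
t=16: ready={C,D,E,G,H} → run H
t=17: ready={C,D,E,G,H} → run H
t=18: ready={C,D,E,G,H} → run H
t=19: ready={C,D,E,G,H} → run H
t=20: ready={C,D,E,G,H} → run H
t=21: ready={C,D,E,G,H} → run H
t=22: ready={C,D,E,G} → run G
t=23: ready={C,D,E,G} → run G
t=24: ready={C,D,E,G} → run G
t=25: ready={C,D,E,G} → run G
t=26: ready={C,D,E,G} → run G
t=27: ready={C,D,E,G} → run G
t=28: ready={C,D,E} → run D
t=29: ready={C,D,E} → run D
t=30: ready={C,D,E} → run D
t=31: ready={C,E} → run E
t=32: ready={C,E} → run E
t=33: ready={C,E} → run E
t=34: ready={C} → run C
t=35: ready={C} → run C
t=36: ready={C} → run C
t=37: ready={C} → run C
t=38: (idle)
t=39: (idle)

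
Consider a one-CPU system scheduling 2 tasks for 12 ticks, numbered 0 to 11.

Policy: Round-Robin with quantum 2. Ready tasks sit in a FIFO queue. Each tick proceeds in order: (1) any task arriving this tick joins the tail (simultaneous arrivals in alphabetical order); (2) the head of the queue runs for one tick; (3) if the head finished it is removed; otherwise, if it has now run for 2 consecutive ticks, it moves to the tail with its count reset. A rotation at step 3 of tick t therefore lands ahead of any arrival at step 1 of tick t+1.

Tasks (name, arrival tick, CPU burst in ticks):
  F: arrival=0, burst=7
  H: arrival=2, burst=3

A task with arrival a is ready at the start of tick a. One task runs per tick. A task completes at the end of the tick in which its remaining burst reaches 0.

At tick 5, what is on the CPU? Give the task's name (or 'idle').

t=0: queue=[F] q_used=0 → run F
t=1: queue=[F] q_used=1 → run F
t=2: queue=[F,H] q_used=0 → run F
t=3: queue=[F,H] q_used=1 → run F
t=4: queue=[H,F] q_used=0 → run H
t=5: queue=[H,F] q_used=1 → run H
t=6: queue=[F,H] q_used=0 → run F
t=7: queue=[F,H] q_used=1 → run F
t=8: queue=[H,F] q_used=0 → run H
t=9: queue=[F] q_used=0 → run F
t=10: (idle)
t=11: (idle)

running at tick 5 = H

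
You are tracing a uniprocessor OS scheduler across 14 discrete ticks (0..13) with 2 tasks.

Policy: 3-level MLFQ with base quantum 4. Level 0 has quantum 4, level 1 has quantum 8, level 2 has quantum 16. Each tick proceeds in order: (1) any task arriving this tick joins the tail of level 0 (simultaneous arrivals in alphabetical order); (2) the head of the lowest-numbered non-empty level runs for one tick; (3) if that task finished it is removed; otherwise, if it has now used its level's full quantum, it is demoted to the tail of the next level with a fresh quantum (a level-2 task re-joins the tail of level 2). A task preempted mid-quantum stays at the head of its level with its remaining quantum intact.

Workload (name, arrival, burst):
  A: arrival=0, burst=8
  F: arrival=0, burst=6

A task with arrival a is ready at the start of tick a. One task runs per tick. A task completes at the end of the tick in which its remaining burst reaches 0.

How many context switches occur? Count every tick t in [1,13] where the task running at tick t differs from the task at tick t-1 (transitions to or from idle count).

context switches = 3

t=0: L0/L1/L2 = AF/-/- → run A
t=1: L0/L1/L2 = AF/-/- → run A
t=2: L0/L1/L2 = AF/-/- → run A
t=3: L0/L1/L2 = AF/-/- → run A
t=4: L0/L1/L2 = F/A/- → run F
t=5: L0/L1/L2 = F/A/- → run F
t=6: L0/L1/L2 = F/A/- → run F
t=7: L0/L1/L2 = F/A/- → run F
t=8: L0/L1/L2 = -/AF/- → run A
t=9: L0/L1/L2 = -/AF/- → run A
t=10: L0/L1/L2 = -/AF/- → run A
t=11: L0/L1/L2 = -/AF/- → run A
t=12: L0/L1/L2 = -/F/- → run F
t=13: L0/L1/L2 = -/F/- → run F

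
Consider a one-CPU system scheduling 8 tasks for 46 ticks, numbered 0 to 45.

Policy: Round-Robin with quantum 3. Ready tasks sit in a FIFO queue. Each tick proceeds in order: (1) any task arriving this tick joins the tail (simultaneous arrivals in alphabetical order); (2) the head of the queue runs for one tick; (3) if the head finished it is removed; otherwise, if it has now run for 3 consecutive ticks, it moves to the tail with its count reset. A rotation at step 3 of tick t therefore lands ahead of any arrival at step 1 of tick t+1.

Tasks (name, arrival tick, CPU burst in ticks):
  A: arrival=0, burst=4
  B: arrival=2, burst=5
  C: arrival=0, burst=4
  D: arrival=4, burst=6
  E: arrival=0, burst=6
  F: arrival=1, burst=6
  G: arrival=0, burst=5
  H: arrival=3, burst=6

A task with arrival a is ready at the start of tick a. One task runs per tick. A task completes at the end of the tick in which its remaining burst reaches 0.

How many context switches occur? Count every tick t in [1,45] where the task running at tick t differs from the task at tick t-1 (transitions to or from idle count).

t=0: queue=[A,C,E,G] q_used=0 → run A
t=1: queue=[A,C,E,G,F] q_used=1 → run A
t=2: queue=[A,C,E,G,F,B] q_used=2 → run A
t=3: queue=[C,E,G,F,B,A,H] q_used=0 → run C
t=4: queue=[C,E,G,F,B,A,H,D] q_used=1 → run C
t=5: queue=[C,E,G,F,B,A,H,D] q_used=2 → run C
t=6: queue=[E,G,F,B,A,H,D,C] q_used=0 → run E
t=7: queue=[E,G,F,B,A,H,D,C] q_used=1 → run E
t=8: queue=[E,G,F,B,A,H,D,C] q_used=2 → run E
t=9: queue=[G,F,B,A,H,D,C,E] q_used=0 → run G
t=10: queue=[G,F,B,A,H,D,C,E] q_used=1 → run G
t=11: queue=[G,F,B,A,H,D,C,E] q_used=2 → run G
t=12: queue=[F,B,A,H,D,C,E,G] q_used=0 → run F
t=13: queue=[F,B,A,H,D,C,E,G] q_used=1 → run F
t=14: queue=[F,B,A,H,D,C,E,G] q_used=2 → run F
t=15: queue=[B,A,H,D,C,E,G,F] q_used=0 → run B
t=16: queue=[B,A,H,D,C,E,G,F] q_used=1 → run B
t=17: queue=[B,A,H,D,C,E,G,F] q_used=2 → run B
t=18: queue=[A,H,D,C,E,G,F,B] q_used=0 → run A
t=19: queue=[H,D,C,E,G,F,B] q_used=0 → run H
t=20: queue=[H,D,C,E,G,F,B] q_used=1 → run H
t=21: queue=[H,D,C,E,G,F,B] q_used=2 → run H
t=22: queue=[D,C,E,G,F,B,H] q_used=0 → run D
t=23: queue=[D,C,E,G,F,B,H] q_used=1 → run D
t=24: queue=[D,C,E,G,F,B,H] q_used=2 → run D
t=25: queue=[C,E,G,F,B,H,D] q_used=0 → run C
t=26: queue=[E,G,F,B,H,D] q_used=0 → run E
t=27: queue=[E,G,F,B,H,D] q_used=1 → run E
t=28: queue=[E,G,F,B,H,D] q_used=2 → run E
t=29: queue=[G,F,B,H,D] q_used=0 → run G
t=30: queue=[G,F,B,H,D] q_used=1 → run G
t=31: queue=[F,B,H,D] q_used=0 → run F
t=32: queue=[F,B,H,D] q_used=1 → run F
t=33: queue=[F,B,H,D] q_used=2 → run F
t=34: queue=[B,H,D] q_used=0 → run B
t=35: queue=[B,H,D] q_used=1 → run B
t=36: queue=[H,D] q_used=0 → run H
t=37: queue=[H,D] q_used=1 → run H
t=38: queue=[H,D] q_used=2 → run H
t=39: queue=[D] q_used=0 → run D
t=40: queue=[D] q_used=1 → run D
t=41: queue=[D] q_used=2 → run D
t=42: (idle)
t=43: (idle)
t=44: (idle)
t=45: (idle)

context switches = 16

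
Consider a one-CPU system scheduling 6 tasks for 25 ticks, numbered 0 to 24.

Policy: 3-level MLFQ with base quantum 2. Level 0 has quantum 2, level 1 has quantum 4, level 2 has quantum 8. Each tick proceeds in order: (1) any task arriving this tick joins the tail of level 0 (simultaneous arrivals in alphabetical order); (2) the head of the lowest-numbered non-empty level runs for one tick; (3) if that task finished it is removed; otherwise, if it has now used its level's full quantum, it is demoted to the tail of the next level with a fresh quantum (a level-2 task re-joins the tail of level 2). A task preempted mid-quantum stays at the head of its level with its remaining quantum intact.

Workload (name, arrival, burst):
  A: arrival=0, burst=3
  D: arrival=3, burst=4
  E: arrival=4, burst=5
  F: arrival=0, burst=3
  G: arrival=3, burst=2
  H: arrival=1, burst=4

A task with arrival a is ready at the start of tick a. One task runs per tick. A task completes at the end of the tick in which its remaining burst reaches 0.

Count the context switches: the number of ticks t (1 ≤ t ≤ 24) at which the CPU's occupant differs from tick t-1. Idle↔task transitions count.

context switches = 11

t=0: L0/L1/L2 = AF/-/- → run A
t=1: L0/L1/L2 = AFH/-/- → run A
t=2: L0/L1/L2 = FH/A/- → run F
t=3: L0/L1/L2 = FHDG/A/- → run F
t=4: L0/L1/L2 = HDGE/AF/- → run H
t=5: L0/L1/L2 = HDGE/AF/- → run H
t=6: L0/L1/L2 = DGE/AFH/- → run D
t=7: L0/L1/L2 = DGE/AFH/- → run D
t=8: L0/L1/L2 = GE/AFHD/- → run G
t=9: L0/L1/L2 = GE/AFHD/- → run G
t=10: L0/L1/L2 = E/AFHD/- → run E
t=11: L0/L1/L2 = E/AFHD/- → run E
t=12: L0/L1/L2 = -/AFHDE/- → run A
t=13: L0/L1/L2 = -/FHDE/- → run F
t=14: L0/L1/L2 = -/HDE/- → run H
t=15: L0/L1/L2 = -/HDE/- → run H
t=16: L0/L1/L2 = -/DE/- → run D
t=17: L0/L1/L2 = -/DE/- → run D
t=18: L0/L1/L2 = -/E/- → run E
t=19: L0/L1/L2 = -/E/- → run E
t=20: L0/L1/L2 = -/E/- → run E
t=21: (idle)
t=22: (idle)
t=23: (idle)
t=24: (idle)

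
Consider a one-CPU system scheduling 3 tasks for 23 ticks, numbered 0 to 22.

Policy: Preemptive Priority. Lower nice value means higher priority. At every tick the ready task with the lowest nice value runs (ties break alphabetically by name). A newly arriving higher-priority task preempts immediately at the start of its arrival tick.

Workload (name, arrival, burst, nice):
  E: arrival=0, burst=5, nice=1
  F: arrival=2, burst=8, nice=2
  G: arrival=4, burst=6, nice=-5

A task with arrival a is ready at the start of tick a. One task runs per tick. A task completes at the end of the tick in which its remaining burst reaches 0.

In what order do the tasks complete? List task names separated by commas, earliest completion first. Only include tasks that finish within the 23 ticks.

t=0: ready={E} → run E
t=1: ready={E} → run E
t=2: ready={E,F} → run E
t=3: ready={E,F} → run E
t=4: ready={E,F,G} → run G
t=5: ready={E,F,G} → run G
t=6: ready={E,F,G} → run G
t=7: ready={E,F,G} → run G
t=8: ready={E,F,G} → run G
t=9: ready={E,F,G} → run G
t=10: ready={E,F} → run E
t=11: ready={F} → run F
t=12: ready={F} → run F
t=13: ready={F} → run F
t=14: ready={F} → run F
t=15: ready={F} → run F
t=16: ready={F} → run F
t=17: ready={F} → run F
t=18: ready={F} → run F
t=19: (idle)
t=20: (idle)
t=21: (idle)
t=22: (idle)

completion order = G, E, F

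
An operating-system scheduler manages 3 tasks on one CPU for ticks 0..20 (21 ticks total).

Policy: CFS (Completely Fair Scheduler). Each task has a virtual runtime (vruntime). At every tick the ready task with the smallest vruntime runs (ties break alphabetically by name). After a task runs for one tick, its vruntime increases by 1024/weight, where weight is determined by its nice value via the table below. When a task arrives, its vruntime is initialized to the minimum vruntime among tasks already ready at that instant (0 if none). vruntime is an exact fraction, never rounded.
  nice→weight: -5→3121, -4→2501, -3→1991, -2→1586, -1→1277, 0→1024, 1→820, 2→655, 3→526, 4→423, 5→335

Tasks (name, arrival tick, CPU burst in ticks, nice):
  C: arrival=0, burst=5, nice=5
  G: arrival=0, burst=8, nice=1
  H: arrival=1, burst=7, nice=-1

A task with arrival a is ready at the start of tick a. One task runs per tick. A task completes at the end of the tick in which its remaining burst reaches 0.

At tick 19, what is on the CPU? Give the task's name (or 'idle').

t=0: vr[C=0 G=0] → run C
t=1: vr[C=1024/335 G=0 H=0] → run G
t=2: vr[C=1024/335 G=256/205 H=0] → run H
t=3: vr[C=1024/335 G=256/205 H=1024/1277] → run H
t=4: vr[C=1024/335 G=256/205 H=2048/1277] → run G
t=5: vr[C=1024/335 G=512/205 H=2048/1277] → run H
t=6: vr[C=1024/335 G=512/205 H=3072/1277] → run H
t=7: vr[C=1024/335 G=512/205 H=4096/1277] → run G
t=8: vr[C=1024/335 G=768/205 H=4096/1277] → run C
t=9: vr[C=2048/335 G=768/205 H=4096/1277] → run H
t=10: vr[C=2048/335 G=768/205 H=5120/1277] → run G
t=11: vr[C=2048/335 G=1024/205 H=5120/1277] → run H
t=12: vr[C=2048/335 G=1024/205 H=6144/1277] → run H
t=13: vr[C=2048/335 G=1024/205] → run G
t=14: vr[C=2048/335 G=256/41] → run C
t=15: vr[C=3072/335 G=256/41] → run G
t=16: vr[C=3072/335 G=1536/205] → run G
t=17: vr[C=3072/335 G=1792/205] → run G
t=18: vr[C=3072/335] → run C
t=19: vr[C=4096/335] → run C
t=20: (idle)

running at tick 19 = C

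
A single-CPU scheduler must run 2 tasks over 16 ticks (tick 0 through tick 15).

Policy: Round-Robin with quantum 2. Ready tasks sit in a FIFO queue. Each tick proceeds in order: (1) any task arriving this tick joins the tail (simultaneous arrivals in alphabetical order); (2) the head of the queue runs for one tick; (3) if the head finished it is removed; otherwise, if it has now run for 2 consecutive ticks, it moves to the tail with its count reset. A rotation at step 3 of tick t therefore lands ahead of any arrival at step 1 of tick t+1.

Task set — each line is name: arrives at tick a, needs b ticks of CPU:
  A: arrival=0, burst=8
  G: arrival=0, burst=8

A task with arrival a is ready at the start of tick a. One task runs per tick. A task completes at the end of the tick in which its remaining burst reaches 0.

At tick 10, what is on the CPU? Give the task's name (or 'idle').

running at tick 10 = G

t=0: queue=[A,G] q_used=0 → run A
t=1: queue=[A,G] q_used=1 → run A
t=2: queue=[G,A] q_used=0 → run G
t=3: queue=[G,A] q_used=1 → run G
t=4: queue=[A,G] q_used=0 → run A
t=5: queue=[A,G] q_used=1 → run A
t=6: queue=[G,A] q_used=0 → run G
t=7: queue=[G,A] q_used=1 → run G
t=8: queue=[A,G] q_used=0 → run A
t=9: queue=[A,G] q_used=1 → run A
t=10: queue=[G,A] q_used=0 → run G
t=11: queue=[G,A] q_used=1 → run G
t=12: queue=[A,G] q_used=0 → run A
t=13: queue=[A,G] q_used=1 → run A
t=14: queue=[G] q_used=0 → run G
t=15: queue=[G] q_used=1 → run G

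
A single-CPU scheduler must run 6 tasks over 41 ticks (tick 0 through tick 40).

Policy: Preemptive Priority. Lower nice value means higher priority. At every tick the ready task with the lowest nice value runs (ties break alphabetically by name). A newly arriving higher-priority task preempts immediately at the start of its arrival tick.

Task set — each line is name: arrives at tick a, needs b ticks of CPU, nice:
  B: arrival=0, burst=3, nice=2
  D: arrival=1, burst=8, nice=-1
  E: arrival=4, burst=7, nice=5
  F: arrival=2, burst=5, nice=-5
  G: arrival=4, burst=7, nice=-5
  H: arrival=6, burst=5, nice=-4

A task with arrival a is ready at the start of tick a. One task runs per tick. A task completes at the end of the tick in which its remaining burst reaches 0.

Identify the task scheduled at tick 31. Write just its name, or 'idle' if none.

t=0: ready={B} → run B
t=1: ready={B,D} → run D
t=2: ready={B,D,F} → run F
t=3: ready={B,D,F} → run F
t=4: ready={B,D,E,F,G} → run F
t=5: ready={B,D,E,F,G} → run F
t=6: ready={B,D,E,F,G,H} → run F
t=7: ready={B,D,E,G,H} → run G
t=8: ready={B,D,E,G,H} → run G
t=9: ready={B,D,E,G,H} → run G
t=10: ready={B,D,E,G,H} → run G
t=11: ready={B,D,E,G,H} → run G
t=12: ready={B,D,E,G,H} → run G
t=13: ready={B,D,E,G,H} → run G
t=14: ready={B,D,E,H} → run H
t=15: ready={B,D,E,H} → run H
t=16: ready={B,D,E,H} → run H
t=17: ready={B,D,E,H} → run H
t=18: ready={B,D,E,H} → run H
t=19: ready={B,D,E} → run D
t=20: ready={B,D,E} → run D
t=21: ready={B,D,E} → run D
t=22: ready={B,D,E} → run D
t=23: ready={B,D,E} → run D
t=24: ready={B,D,E} → run D
t=25: ready={B,D,E} → run D
t=26: ready={B,E} → run B
t=27: ready={B,E} → run B
t=28: ready={E} → run E
t=29: ready={E} → run E
t=30: ready={E} → run E
t=31: ready={E} → run E
t=32: ready={E} → run E
t=33: ready={E} → run E
t=34: ready={E} → run E
t=35: (idle)
t=36: (idle)
t=37: (idle)
t=38: (idle)
t=39: (idle)
t=40: (idle)

running at tick 31 = E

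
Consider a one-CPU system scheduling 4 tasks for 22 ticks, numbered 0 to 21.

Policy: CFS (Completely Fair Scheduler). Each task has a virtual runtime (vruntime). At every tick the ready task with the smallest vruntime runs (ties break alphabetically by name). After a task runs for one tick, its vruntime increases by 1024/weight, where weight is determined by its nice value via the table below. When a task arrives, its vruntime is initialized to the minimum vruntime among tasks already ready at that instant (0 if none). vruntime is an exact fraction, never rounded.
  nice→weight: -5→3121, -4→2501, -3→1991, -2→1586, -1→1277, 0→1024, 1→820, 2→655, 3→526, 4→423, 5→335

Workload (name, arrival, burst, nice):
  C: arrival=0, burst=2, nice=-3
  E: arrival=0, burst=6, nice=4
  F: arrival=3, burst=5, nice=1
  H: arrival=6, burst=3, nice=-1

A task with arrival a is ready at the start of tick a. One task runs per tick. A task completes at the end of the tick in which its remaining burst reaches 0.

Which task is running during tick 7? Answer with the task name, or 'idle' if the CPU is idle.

t=0: vr[C=0 E=0] → run C
t=1: vr[C=1024/1991 E=0] → run E
t=2: vr[C=1024/1991 E=1024/423] → run C
t=3: vr[E=1024/423 F=1024/423] → run E
t=4: vr[E=2048/423 F=1024/423] → run F
t=5: vr[E=2048/423 F=318208/86715] → run F
t=6: vr[E=2048/423 F=426496/86715 H=2048/423] → run E
t=7: vr[E=1024/141 F=426496/86715 H=2048/423] → run H
t=8: vr[E=1024/141 F=426496/86715 H=3048448/540171] → run F
t=9: vr[E=1024/141 F=534784/86715 H=3048448/540171] → run H
t=10: vr[E=1024/141 F=534784/86715 H=3481600/540171] → run F
t=11: vr[E=1024/141 F=643072/86715 H=3481600/540171] → run H
t=12: vr[E=1024/141 F=643072/86715] → run E
t=13: vr[E=4096/423 F=643072/86715] → run F
t=14: vr[E=4096/423] → run E
t=15: vr[E=5120/423] → run E
t=16: (idle)
t=17: (idle)
t=18: (idle)
t=19: (idle)
t=20: (idle)
t=21: (idle)

running at tick 7 = H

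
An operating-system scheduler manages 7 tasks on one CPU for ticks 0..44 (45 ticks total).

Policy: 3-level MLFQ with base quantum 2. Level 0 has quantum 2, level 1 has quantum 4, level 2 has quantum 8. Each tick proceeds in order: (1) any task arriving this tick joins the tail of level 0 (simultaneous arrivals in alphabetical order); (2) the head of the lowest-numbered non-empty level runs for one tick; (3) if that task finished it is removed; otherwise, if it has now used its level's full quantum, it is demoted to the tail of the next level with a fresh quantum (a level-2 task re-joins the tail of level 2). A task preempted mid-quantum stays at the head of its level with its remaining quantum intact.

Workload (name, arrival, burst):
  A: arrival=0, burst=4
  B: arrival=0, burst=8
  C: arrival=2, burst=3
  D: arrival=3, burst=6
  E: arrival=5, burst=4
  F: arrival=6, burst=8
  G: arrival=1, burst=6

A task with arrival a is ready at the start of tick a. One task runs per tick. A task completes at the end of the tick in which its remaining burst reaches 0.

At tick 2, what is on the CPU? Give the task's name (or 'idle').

running at tick 2 = B

t=0: L0/L1/L2 = AB/-/- → run A
t=1: L0/L1/L2 = ABG/-/- → run A
t=2: L0/L1/L2 = BGC/A/- → run B
t=3: L0/L1/L2 = BGCD/A/- → run B
t=4: L0/L1/L2 = GCD/AB/- → run G
t=5: L0/L1/L2 = GCDE/AB/- → run G
t=6: L0/L1/L2 = CDEF/ABG/- → run C
t=7: L0/L1/L2 = CDEF/ABG/- → run C
t=8: L0/L1/L2 = DEF/ABGC/- → run D
t=9: L0/L1/L2 = DEF/ABGC/- → run D
t=10: L0/L1/L2 = EF/ABGCD/- → run E
t=11: L0/L1/L2 = EF/ABGCD/- → run E
t=12: L0/L1/L2 = F/ABGCDE/- → run F
t=13: L0/L1/L2 = F/ABGCDE/- → run F
t=14: L0/L1/L2 = -/ABGCDEF/- → run A
t=15: L0/L1/L2 = -/ABGCDEF/- → run A
t=16: L0/L1/L2 = -/BGCDEF/- → run B
t=17: L0/L1/L2 = -/BGCDEF/- → run B
t=18: L0/L1/L2 = -/BGCDEF/- → run B
t=19: L0/L1/L2 = -/BGCDEF/- → run B
t=20: L0/L1/L2 = -/GCDEF/B → run G
t=21: L0/L1/L2 = -/GCDEF/B → run G
t=22: L0/L1/L2 = -/GCDEF/B → run G
t=23: L0/L1/L2 = -/GCDEF/B → run G
t=24: L0/L1/L2 = -/CDEF/B → run C
t=25: L0/L1/L2 = -/DEF/B → run D
t=26: L0/L1/L2 = -/DEF/B → run D
t=27: L0/L1/L2 = -/DEF/B → run D
t=28: L0/L1/L2 = -/DEF/B → run D
t=29: L0/L1/L2 = -/EF/B → run E
t=30: L0/L1/L2 = -/EF/B → run E
t=31: L0/L1/L2 = -/F/B → run F
t=32: L0/L1/L2 = -/F/B → run F
t=33: L0/L1/L2 = -/F/B → run F
t=34: L0/L1/L2 = -/F/B → run F
t=35: L0/L1/L2 = -/-/BF → run B
t=36: L0/L1/L2 = -/-/BF → run B
t=37: L0/L1/L2 = -/-/F → run F
t=38: L0/L1/L2 = -/-/F → run F
t=39: (idle)
t=40: (idle)
t=41: (idle)
t=42: (idle)
t=43: (idle)
t=44: (idle)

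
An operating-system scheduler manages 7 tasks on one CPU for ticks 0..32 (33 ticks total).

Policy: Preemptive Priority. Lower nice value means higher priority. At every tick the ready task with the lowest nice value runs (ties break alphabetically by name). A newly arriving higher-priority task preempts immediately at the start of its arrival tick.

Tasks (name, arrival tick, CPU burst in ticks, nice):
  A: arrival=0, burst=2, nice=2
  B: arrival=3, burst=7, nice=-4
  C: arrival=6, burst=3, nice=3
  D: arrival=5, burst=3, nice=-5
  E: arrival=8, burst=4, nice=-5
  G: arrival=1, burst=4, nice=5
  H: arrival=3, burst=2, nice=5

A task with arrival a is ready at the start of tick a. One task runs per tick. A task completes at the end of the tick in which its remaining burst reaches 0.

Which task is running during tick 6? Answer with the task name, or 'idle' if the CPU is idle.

running at tick 6 = D

t=0: ready={A} → run A
t=1: ready={A,G} → run A
t=2: ready={G} → run G
t=3: ready={B,G,H} → run B
t=4: ready={B,G,H} → run B
t=5: ready={B,D,G,H} → run D
t=6: ready={B,C,D,G,H} → run D
t=7: ready={B,C,D,G,H} → run D
t=8: ready={B,C,E,G,H} → run E
t=9: ready={B,C,E,G,H} → run E
t=10: ready={B,C,E,G,H} → run E
t=11: ready={B,C,E,G,H} → run E
t=12: ready={B,C,G,H} → run B
t=13: ready={B,C,G,H} → run B
t=14: ready={B,C,G,H} → run B
t=15: ready={B,C,G,H} → run B
t=16: ready={B,C,G,H} → run B
t=17: ready={C,G,H} → run C
t=18: ready={C,G,H} → run C
t=19: ready={C,G,H} → run C
t=20: ready={G,H} → run G
t=21: ready={G,H} → run G
t=22: ready={G,H} → run G
t=23: ready={H} → run H
t=24: ready={H} → run H
t=25: (idle)
t=26: (idle)
t=27: (idle)
t=28: (idle)
t=29: (idle)
t=30: (idle)
t=31: (idle)
t=32: (idle)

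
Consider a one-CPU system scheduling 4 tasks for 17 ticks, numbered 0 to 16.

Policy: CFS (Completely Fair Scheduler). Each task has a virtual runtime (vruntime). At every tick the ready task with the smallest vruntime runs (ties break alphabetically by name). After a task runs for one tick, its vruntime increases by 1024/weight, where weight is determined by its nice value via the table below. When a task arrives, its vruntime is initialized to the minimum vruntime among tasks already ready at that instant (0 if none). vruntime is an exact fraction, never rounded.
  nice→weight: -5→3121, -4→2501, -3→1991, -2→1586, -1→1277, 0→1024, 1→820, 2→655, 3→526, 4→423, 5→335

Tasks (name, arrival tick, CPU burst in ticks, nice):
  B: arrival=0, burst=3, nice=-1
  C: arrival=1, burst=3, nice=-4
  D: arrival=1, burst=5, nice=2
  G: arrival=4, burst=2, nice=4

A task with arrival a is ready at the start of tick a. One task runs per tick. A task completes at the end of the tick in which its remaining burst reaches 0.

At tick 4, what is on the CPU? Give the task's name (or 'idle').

t=0: vr[B=0] → run B
t=1: vr[B=1024/1277 C=1024/1277 D=1024/1277] → run B
t=2: vr[B=2048/1277 C=1024/1277 D=1024/1277] → run C
t=3: vr[B=2048/1277 C=3868672/3193777 D=1024/1277] → run D
t=4: vr[B=2048/1277 C=3868672/3193777 D=1978368/836435 G=3868672/3193777] → run C
t=5: vr[B=2048/1277 C=5176320/3193777 D=1978368/836435 G=3868672/3193777] → run G
t=6: vr[B=2048/1277 C=5176320/3193777 D=1978368/836435 G=4906875904/1350967671] → run B
t=7: vr[C=5176320/3193777 D=1978368/836435 G=4906875904/1350967671] → run C
t=8: vr[D=1978368/836435 G=4906875904/1350967671] → run D
t=9: vr[D=3286016/836435 G=4906875904/1350967671] → run G
t=10: vr[D=3286016/836435] → run D
t=11: vr[D=4593664/836435] → run D
t=12: vr[D=5901312/836435] → run D
t=13: (idle)
t=14: (idle)
t=15: (idle)
t=16: (idle)

running at tick 4 = C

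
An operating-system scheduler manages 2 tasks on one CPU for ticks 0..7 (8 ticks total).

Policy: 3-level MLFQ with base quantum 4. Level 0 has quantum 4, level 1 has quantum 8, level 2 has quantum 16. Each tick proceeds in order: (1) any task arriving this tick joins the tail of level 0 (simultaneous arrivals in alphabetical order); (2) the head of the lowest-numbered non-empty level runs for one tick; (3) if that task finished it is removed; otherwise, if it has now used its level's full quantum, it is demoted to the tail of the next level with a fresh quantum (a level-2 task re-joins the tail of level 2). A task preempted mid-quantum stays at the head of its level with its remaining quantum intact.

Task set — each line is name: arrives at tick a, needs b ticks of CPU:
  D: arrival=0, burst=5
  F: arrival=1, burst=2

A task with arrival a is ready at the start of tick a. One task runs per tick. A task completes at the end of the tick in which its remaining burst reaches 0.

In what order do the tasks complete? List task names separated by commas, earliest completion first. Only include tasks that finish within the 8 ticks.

t=0: L0/L1/L2 = D/-/- → run D
t=1: L0/L1/L2 = DF/-/- → run D
t=2: L0/L1/L2 = DF/-/- → run D
t=3: L0/L1/L2 = DF/-/- → run D
t=4: L0/L1/L2 = F/D/- → run F
t=5: L0/L1/L2 = F/D/- → run F
t=6: L0/L1/L2 = -/D/- → run D
t=7: (idle)

completion order = F, D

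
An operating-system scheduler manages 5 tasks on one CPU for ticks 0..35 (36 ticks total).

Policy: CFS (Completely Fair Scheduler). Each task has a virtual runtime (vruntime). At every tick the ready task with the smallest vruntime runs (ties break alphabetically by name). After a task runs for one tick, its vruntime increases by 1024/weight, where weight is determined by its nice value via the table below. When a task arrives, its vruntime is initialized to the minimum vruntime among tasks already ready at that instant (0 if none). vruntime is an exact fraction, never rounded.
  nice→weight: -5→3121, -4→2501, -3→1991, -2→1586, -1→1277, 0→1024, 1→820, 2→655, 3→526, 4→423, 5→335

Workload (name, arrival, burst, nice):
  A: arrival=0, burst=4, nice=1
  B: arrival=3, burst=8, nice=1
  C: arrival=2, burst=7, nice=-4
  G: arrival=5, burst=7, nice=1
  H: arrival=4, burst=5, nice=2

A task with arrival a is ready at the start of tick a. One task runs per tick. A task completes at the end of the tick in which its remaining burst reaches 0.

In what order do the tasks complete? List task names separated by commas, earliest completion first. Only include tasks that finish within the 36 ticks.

completion order = A, C, H, G, B

t=0: vr[A=0] → run A
t=1: vr[A=256/205] → run A
t=2: vr[A=512/205 C=512/205] → run A
t=3: vr[A=768/205 B=512/205 C=512/205] → run B
t=4: vr[A=768/205 B=768/205 C=512/205 H=512/205] → run C
t=5: vr[A=768/205 B=768/205 C=36352/12505 G=512/205 H=512/205] → run G
t=6: vr[A=768/205 B=768/205 C=36352/12505 G=768/205 H=512/205] → run H
t=7: vr[A=768/205 B=768/205 C=36352/12505 G=768/205 H=109056/26855] → run C
t=8: vr[A=768/205 B=768/205 C=41472/12505 G=768/205 H=109056/26855] → run C
t=9: vr[A=768/205 B=768/205 C=46592/12505 G=768/205 H=109056/26855] → run C
t=10: vr[A=768/205 B=768/205 C=51712/12505 G=768/205 H=109056/26855] → run A
t=11: vr[B=768/205 C=51712/12505 G=768/205 H=109056/26855] → run B
t=12: vr[B=1024/205 C=51712/12505 G=768/205 H=109056/26855] → run G
t=13: vr[B=1024/205 C=51712/12505 G=1024/205 H=109056/26855] → run H
t=14: vr[B=1024/205 C=51712/12505 G=1024/205 H=30208/5371] → run C
t=15: vr[B=1024/205 C=56832/12505 G=1024/205 H=30208/5371] → run C
t=16: vr[B=1024/205 C=61952/12505 G=1024/205 H=30208/5371] → run C
t=17: vr[B=1024/205 G=1024/205 H=30208/5371] → run B
t=18: vr[B=256/41 G=1024/205 H=30208/5371] → run G
t=19: vr[B=256/41 G=256/41 H=30208/5371] → run H
t=20: vr[B=256/41 G=256/41 H=193024/26855] → run B
t=21: vr[B=1536/205 G=256/41 H=193024/26855] → run G
t=22: vr[B=1536/205 G=1536/205 H=193024/26855] → run H
t=23: vr[B=1536/205 G=1536/205 H=235008/26855] → run B
t=24: vr[B=1792/205 G=1536/205 H=235008/26855] → run G
t=25: vr[B=1792/205 G=1792/205 H=235008/26855] → run B
t=26: vr[B=2048/205 G=1792/205 H=235008/26855] → run G
t=27: vr[B=2048/205 G=2048/205 H=235008/26855] → run H
t=28: vr[B=2048/205 G=2048/205] → run B
t=29: vr[B=2304/205 G=2048/205] → run G
t=30: vr[B=2304/205] → run B
t=31: (idle)
t=32: (idle)
t=33: (idle)
t=34: (idle)
t=35: (idle)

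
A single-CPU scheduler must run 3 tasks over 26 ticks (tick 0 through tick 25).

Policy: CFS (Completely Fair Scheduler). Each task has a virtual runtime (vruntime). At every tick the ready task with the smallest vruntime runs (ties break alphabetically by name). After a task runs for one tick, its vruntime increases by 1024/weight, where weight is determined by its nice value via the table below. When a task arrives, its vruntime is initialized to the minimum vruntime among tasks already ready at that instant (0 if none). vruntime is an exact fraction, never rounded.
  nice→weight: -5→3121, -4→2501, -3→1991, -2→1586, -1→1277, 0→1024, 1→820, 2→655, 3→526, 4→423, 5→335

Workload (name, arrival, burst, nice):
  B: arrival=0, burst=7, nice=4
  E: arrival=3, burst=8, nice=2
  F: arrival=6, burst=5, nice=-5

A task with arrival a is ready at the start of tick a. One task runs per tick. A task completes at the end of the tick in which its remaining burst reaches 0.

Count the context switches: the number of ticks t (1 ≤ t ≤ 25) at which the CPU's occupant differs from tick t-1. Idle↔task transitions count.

t=0: vr[B=0] → run B
t=1: vr[B=1024/423] → run B
t=2: vr[B=2048/423] → run B
t=3: vr[B=1024/141 E=1024/141] → run B
t=4: vr[B=4096/423 E=1024/141] → run E
t=5: vr[B=4096/423 E=815104/92355] → run E
t=6: vr[B=4096/423 E=959488/92355 F=4096/423] → run B
t=7: vr[B=5120/423 E=959488/92355 F=4096/423] → run F
t=8: vr[B=5120/423 E=959488/92355 F=13216768/1320183] → run F
t=9: vr[B=5120/423 E=959488/92355 F=13649920/1320183] → run F
t=10: vr[B=5120/423 E=959488/92355 F=14083072/1320183] → run E
t=11: vr[B=5120/423 E=1103872/92355 F=14083072/1320183] → run F
t=12: vr[B=5120/423 E=1103872/92355 F=14516224/1320183] → run F
t=13: vr[B=5120/423 E=1103872/92355] → run E
t=14: vr[B=5120/423 E=1248256/92355] → run B
t=15: vr[B=2048/141 E=1248256/92355] → run E
t=16: vr[B=2048/141 E=278528/18471] → run B
t=17: vr[E=278528/18471] → run E
t=18: vr[E=1537024/92355] → run E
t=19: vr[E=1681408/92355] → run E
t=20: (idle)
t=21: (idle)
t=22: (idle)
t=23: (idle)
t=24: (idle)
t=25: (idle)

context switches = 11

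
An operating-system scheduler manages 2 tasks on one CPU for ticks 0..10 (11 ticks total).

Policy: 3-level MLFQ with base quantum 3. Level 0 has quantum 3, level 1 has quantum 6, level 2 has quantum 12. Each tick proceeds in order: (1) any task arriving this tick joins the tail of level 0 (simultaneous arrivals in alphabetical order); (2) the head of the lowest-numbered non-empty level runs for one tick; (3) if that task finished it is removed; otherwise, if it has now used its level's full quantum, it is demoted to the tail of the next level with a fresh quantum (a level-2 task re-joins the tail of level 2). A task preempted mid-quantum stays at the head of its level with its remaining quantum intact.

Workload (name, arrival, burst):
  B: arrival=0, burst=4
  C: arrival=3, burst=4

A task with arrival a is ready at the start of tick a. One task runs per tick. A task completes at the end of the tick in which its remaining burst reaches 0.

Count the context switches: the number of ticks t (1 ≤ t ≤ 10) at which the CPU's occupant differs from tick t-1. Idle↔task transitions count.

t=0: L0/L1/L2 = B/-/- → run B
t=1: L0/L1/L2 = B/-/- → run B
t=2: L0/L1/L2 = B/-/- → run B
t=3: L0/L1/L2 = C/B/- → run C
t=4: L0/L1/L2 = C/B/- → run C
t=5: L0/L1/L2 = C/B/- → run C
t=6: L0/L1/L2 = -/BC/- → run B
t=7: L0/L1/L2 = -/C/- → run C
t=8: (idle)
t=9: (idle)
t=10: (idle)

context switches = 4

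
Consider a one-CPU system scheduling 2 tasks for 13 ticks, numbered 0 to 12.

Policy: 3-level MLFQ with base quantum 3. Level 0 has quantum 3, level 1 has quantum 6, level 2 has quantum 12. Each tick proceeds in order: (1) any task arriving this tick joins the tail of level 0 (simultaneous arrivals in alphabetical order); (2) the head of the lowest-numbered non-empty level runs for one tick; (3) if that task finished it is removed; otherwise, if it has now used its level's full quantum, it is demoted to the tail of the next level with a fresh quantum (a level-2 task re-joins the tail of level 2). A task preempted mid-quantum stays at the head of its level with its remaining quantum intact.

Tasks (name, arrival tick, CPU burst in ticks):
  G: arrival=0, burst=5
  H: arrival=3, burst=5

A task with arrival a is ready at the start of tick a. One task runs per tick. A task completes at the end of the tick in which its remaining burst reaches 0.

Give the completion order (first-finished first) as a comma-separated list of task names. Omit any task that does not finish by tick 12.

t=0: L0/L1/L2 = G/-/- → run G
t=1: L0/L1/L2 = G/-/- → run G
t=2: L0/L1/L2 = G/-/- → run G
t=3: L0/L1/L2 = H/G/- → run H
t=4: L0/L1/L2 = H/G/- → run H
t=5: L0/L1/L2 = H/G/- → run H
t=6: L0/L1/L2 = -/GH/- → run G
t=7: L0/L1/L2 = -/GH/- → run G
t=8: L0/L1/L2 = -/H/- → run H
t=9: L0/L1/L2 = -/H/- → run H
t=10: (idle)
t=11: (idle)
t=12: (idle)

completion order = G, H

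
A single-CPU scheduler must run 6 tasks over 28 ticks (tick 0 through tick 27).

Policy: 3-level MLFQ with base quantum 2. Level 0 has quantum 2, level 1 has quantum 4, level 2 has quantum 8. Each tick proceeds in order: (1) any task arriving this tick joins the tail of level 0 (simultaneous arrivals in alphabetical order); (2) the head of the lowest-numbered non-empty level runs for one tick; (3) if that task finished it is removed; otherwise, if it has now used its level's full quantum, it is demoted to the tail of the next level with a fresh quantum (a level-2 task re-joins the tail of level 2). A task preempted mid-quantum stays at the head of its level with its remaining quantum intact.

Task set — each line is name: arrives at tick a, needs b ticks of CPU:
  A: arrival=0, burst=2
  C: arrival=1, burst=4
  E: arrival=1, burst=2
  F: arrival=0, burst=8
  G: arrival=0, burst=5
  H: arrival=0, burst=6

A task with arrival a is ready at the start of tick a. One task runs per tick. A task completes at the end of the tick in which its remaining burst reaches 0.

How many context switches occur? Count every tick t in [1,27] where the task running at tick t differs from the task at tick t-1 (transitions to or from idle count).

context switches = 11

t=0: L0/L1/L2 = AFGH/-/- → run A
t=1: L0/L1/L2 = AFGHCE/-/- → run A
t=2: L0/L1/L2 = FGHCE/-/- → run F
t=3: L0/L1/L2 = FGHCE/-/- → run F
t=4: L0/L1/L2 = GHCE/F/- → run G
t=5: L0/L1/L2 = GHCE/F/- → run G
t=6: L0/L1/L2 = HCE/FG/- → run H
t=7: L0/L1/L2 = HCE/FG/- → run H
t=8: L0/L1/L2 = CE/FGH/- → run C
t=9: L0/L1/L2 = CE/FGH/- → run C
t=10: L0/L1/L2 = E/FGHC/- → run E
t=11: L0/L1/L2 = E/FGHC/- → run E
t=12: L0/L1/L2 = -/FGHC/- → run F
t=13: L0/L1/L2 = -/FGHC/- → run F
t=14: L0/L1/L2 = -/FGHC/- → run F
t=15: L0/L1/L2 = -/FGHC/- → run F
t=16: L0/L1/L2 = -/GHC/F → run G
t=17: L0/L1/L2 = -/GHC/F → run G
t=18: L0/L1/L2 = -/GHC/F → run G
t=19: L0/L1/L2 = -/HC/F → run H
t=20: L0/L1/L2 = -/HC/F → run H
t=21: L0/L1/L2 = -/HC/F → run H
t=22: L0/L1/L2 = -/HC/F → run H
t=23: L0/L1/L2 = -/C/F → run C
t=24: L0/L1/L2 = -/C/F → run C
t=25: L0/L1/L2 = -/-/F → run F
t=26: L0/L1/L2 = -/-/F → run F
t=27: (idle)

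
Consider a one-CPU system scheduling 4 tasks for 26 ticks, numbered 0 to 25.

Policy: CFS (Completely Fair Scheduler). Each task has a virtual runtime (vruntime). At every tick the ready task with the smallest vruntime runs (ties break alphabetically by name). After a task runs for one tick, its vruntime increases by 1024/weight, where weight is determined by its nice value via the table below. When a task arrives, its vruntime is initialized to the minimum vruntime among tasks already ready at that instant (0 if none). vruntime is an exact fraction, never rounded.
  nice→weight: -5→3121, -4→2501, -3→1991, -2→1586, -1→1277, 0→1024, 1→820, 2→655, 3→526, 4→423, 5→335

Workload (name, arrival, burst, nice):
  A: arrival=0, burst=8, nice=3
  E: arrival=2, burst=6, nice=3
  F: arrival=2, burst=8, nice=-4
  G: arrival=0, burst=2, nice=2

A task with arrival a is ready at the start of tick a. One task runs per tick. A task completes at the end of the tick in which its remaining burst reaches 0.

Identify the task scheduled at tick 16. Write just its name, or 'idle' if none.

t=0: vr[A=0 G=0] → run A
t=1: vr[A=512/263 G=0] → run G
t=2: vr[A=512/263 E=1024/655 F=1024/655 G=1024/655] → run E
t=3: vr[A=512/263 E=604672/172265 F=1024/655 G=1024/655] → run F
t=4: vr[A=512/263 E=604672/172265 F=3231744/1638155 G=1024/655] → run G
t=5: vr[A=512/263 E=604672/172265 F=3231744/1638155] → run A
t=6: vr[A=1024/263 E=604672/172265 F=3231744/1638155] → run F
t=7: vr[A=1024/263 E=604672/172265 F=3902464/1638155] → run F
t=8: vr[A=1024/263 E=604672/172265 F=4573184/1638155] → run F
t=9: vr[A=1024/263 E=604672/172265 F=5243904/1638155] → run F
t=10: vr[A=1024/263 E=604672/172265 F=5914624/1638155] → run E
t=11: vr[A=1024/263 E=940032/172265 F=5914624/1638155] → run F
t=12: vr[A=1024/263 E=940032/172265 F=6585344/1638155] → run A
t=13: vr[A=1536/263 E=940032/172265 F=6585344/1638155] → run F
t=14: vr[A=1536/263 E=940032/172265 F=7256064/1638155] → run F
t=15: vr[A=1536/263 E=940032/172265] → run E
t=16: vr[A=1536/263 E=1275392/172265] → run A
t=17: vr[A=2048/263 E=1275392/172265] → run E
t=18: vr[A=2048/263 E=1610752/172265] → run A
t=19: vr[A=2560/263 E=1610752/172265] → run E
t=20: vr[A=2560/263 E=1946112/172265] → run A
t=21: vr[A=3072/263 E=1946112/172265] → run E
t=22: vr[A=3072/263] → run A
t=23: vr[A=3584/263] → run A
t=24: (idle)
t=25: (idle)

running at tick 16 = A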